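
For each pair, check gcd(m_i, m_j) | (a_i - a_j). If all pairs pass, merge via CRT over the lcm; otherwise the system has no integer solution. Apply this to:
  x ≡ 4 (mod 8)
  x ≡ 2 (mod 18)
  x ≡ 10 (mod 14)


Moduli 8, 18, 14 are not pairwise coprime, so CRT works modulo lcm(m_i) when all pairwise compatibility conditions hold.
Pairwise compatibility: gcd(m_i, m_j) must divide a_i - a_j for every pair.
Merge one congruence at a time:
  Start: x ≡ 4 (mod 8).
  Combine with x ≡ 2 (mod 18): gcd(8, 18) = 2; 2 - 4 = -2, which IS divisible by 2, so compatible.
    Write x = 4 + 8·t and substitute into x ≡ 2 (mod 18): 8·t ≡ 2 − 4 = -2 (mod 18).
    Divide the congruence (and modulus) by g = 2: 4·t ≡ -1 (mod 9).
    Reduce coefficients mod 9: 4·t ≡ 8 (mod 9).
    The inverse of 4 mod 9 is 7 (since 4·7 = 28 = 3·9 + 1), so t ≡ 7·8 = 56 ≡ 2 (mod 9).
    Then x = 4 + 8·2 = 20, valid modulo lcm(8, 18) = 72: x ≡ 20 (mod 72).
  Combine with x ≡ 10 (mod 14): gcd(72, 14) = 2; 10 - 20 = -10, which IS divisible by 2, so compatible.
    Write x = 20 + 72·t and substitute into x ≡ 10 (mod 14): 72·t ≡ 10 − 20 = -10 (mod 14).
    Divide the congruence (and modulus) by g = 2: 36·t ≡ -5 (mod 7).
    Reduce coefficients mod 7: 1·t ≡ 2 (mod 7).
    So t ≡ 2 (mod 7).
    Then x = 20 + 72·2 = 164, valid modulo lcm(72, 14) = 504: x ≡ 164 (mod 504).
Verify: 164 mod 8 = 4, 164 mod 18 = 2, 164 mod 14 = 10.

x ≡ 164 (mod 504).


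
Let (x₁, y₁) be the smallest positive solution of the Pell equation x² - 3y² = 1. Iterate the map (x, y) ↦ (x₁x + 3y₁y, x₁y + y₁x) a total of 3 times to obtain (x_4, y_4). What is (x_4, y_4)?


Step 1: Find the fundamental solution (x₁, y₁) of x² - 3y² = 1.
  Expand √3 as a continued fraction. a₀ = ⌊√3⌋ = 1; iterate m_{k+1} = d_k·a_k − m_k, d_{k+1} = (3 − m_{k+1}²)/d_k, a_{k+1} = ⌊(a₀ + m_{k+1})/d_{k+1}⌋ (starting m₀ = 0, d₀ = 1), with convergents p_k = a_k·p_{k-1} + p_{k-2}, q_k = a_k·q_{k-1} + q_{k-2} (p₋₁ = 1, q₋₁ = 0):
  k = 0: a₀ = 1; p₀/q₀ = 1/1; p₀² − 3·q₀² = 1 − 3 = -2.
  k = 1: m = 1, d = 2, a = ⌊(1 + 1)/2⌋ = 1; p/q = (1·1 + 1)/(1·1 + 0) = 2/1; p² − 3·q² = 4 − 3 = 1.
  The first convergent with p² − 3·q² = 1 gives the fundamental solution (x₁, y₁) = (2, 1).
Step 2: Apply the recurrence (x_{n+1}, y_{n+1}) = (x₁x_n + 3y₁y_n, x₁y_n + y₁x_n) repeatedly.
  From (x_1, y_1) = (2, 1): x_2 = 2·2 + 3·1·1 = 7; y_2 = 2·1 + 1·2 = 4.
  From (x_2, y_2) = (7, 4): x_3 = 2·7 + 3·1·4 = 26; y_3 = 2·4 + 1·7 = 15.
  From (x_3, y_3) = (26, 15): x_4 = 2·26 + 3·1·15 = 97; y_4 = 2·15 + 1·26 = 56.
Step 3: Verify x_4² - 3·y_4² = 9409 - 9408 = 1 (should be 1). ✓

(x_1, y_1) = (2, 1); (x_4, y_4) = (97, 56).


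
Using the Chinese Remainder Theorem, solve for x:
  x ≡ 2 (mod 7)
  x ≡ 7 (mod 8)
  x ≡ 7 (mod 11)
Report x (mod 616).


Moduli 7, 8, 11 are pairwise coprime; by CRT there is a unique solution modulo M = 7 · 8 · 11 = 616.
Solve pairwise, accumulating the modulus:
  Start with x ≡ 2 (mod 7).
  Combine with x ≡ 7 (mod 8): since gcd(7, 8) = 1, we get a unique residue mod 56.
    Write x = 2 + 7·t and substitute into x ≡ 7 (mod 8): 7·t ≡ 7 − 2 = 5 (mod 8).
    The inverse of 7 mod 8 is 7 (since 7·7 = 49 = 6·8 + 1), so t ≡ 7·5 = 35 ≡ 3 (mod 8).
    Then x = 2 + 7·3 = 23, valid modulo lcm(7, 8) = 56: x ≡ 23 (mod 56).
  Combine with x ≡ 7 (mod 11): since gcd(56, 11) = 1, we get a unique residue mod 616.
    Write x = 23 + 56·t and substitute into x ≡ 7 (mod 11): 56·t ≡ 7 − 23 = -16 (mod 11).
    Reduce coefficients mod 11: 1·t ≡ 6 (mod 11).
    So t ≡ 6 (mod 11).
    Then x = 23 + 56·6 = 359, valid modulo lcm(56, 11) = 616: x ≡ 359 (mod 616).
Verify: 359 mod 7 = 2 ✓, 359 mod 8 = 7 ✓, 359 mod 11 = 7 ✓.

x ≡ 359 (mod 616).


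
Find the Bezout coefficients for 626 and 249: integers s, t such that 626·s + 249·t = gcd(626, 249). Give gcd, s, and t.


Euclidean algorithm on (626, 249) — divide until remainder is 0:
  626 = 2 · 249 + 128
  249 = 1 · 128 + 121
  128 = 1 · 121 + 7
  121 = 17 · 7 + 2
  7 = 3 · 2 + 1
  2 = 2 · 1 + 0
gcd(626, 249) = 1.
Track Bezout coefficients alongside the remainders: start with r₀ = 626 = a·1 + b·0 (s = 1, t = 0) and r₁ = 249 = a·0 + b·1 (s = 0, t = 1); each new remainder r_{k+1} = r_{k-1} − q_k·r_k inherits s_{k+1} = s_{k-1} − q_k·s_k, t_{k+1} = t_{k-1} − q_k·t_k, so r_k = a·s_k + b·t_k at every step:
  q = 2: r = 128, s = 1 − 2·0 = 1, t = 0 − 2·1 = -2  (check: 626·1 + 249·(-2) = 128)
  q = 1: r = 121, s = 0 − 1·1 = -1, t = 1 − 1·(-2) = 3  (check: 626·(-1) + 249·3 = 121)
  q = 1: r = 7, s = 1 − 1·(-1) = 2, t = -2 − 1·3 = -5  (check: 626·2 + 249·(-5) = 7)
  q = 17: r = 2, s = -1 − 17·2 = -35, t = 3 − 17·(-5) = 88  (check: 626·(-35) + 249·88 = 2)
  q = 3: r = 1, s = 2 − 3·(-35) = 107, t = -5 − 3·88 = -269  (check: 626·107 + 249·(-269) = 1)
The row with r = 1 (the gcd) gives the Bezout coefficients s = 107, t = -269.
Result: 626 · (107) + 249 · (-269) = 1.

gcd(626, 249) = 1; s = 107, t = -269 (check: 626·107 + 249·(-269) = 1).


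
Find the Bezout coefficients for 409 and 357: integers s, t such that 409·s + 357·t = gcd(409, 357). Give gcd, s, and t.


Euclidean algorithm on (409, 357) — divide until remainder is 0:
  409 = 1 · 357 + 52
  357 = 6 · 52 + 45
  52 = 1 · 45 + 7
  45 = 6 · 7 + 3
  7 = 2 · 3 + 1
  3 = 3 · 1 + 0
gcd(409, 357) = 1.
Track Bezout coefficients alongside the remainders: start with r₀ = 409 = a·1 + b·0 (s = 1, t = 0) and r₁ = 357 = a·0 + b·1 (s = 0, t = 1); each new remainder r_{k+1} = r_{k-1} − q_k·r_k inherits s_{k+1} = s_{k-1} − q_k·s_k, t_{k+1} = t_{k-1} − q_k·t_k, so r_k = a·s_k + b·t_k at every step:
  q = 1: r = 52, s = 1 − 1·0 = 1, t = 0 − 1·1 = -1  (check: 409·1 + 357·(-1) = 52)
  q = 6: r = 45, s = 0 − 6·1 = -6, t = 1 − 6·(-1) = 7  (check: 409·(-6) + 357·7 = 45)
  q = 1: r = 7, s = 1 − 1·(-6) = 7, t = -1 − 1·7 = -8  (check: 409·7 + 357·(-8) = 7)
  q = 6: r = 3, s = -6 − 6·7 = -48, t = 7 − 6·(-8) = 55  (check: 409·(-48) + 357·55 = 3)
  q = 2: r = 1, s = 7 − 2·(-48) = 103, t = -8 − 2·55 = -118  (check: 409·103 + 357·(-118) = 1)
The row with r = 1 (the gcd) gives the Bezout coefficients s = 103, t = -118.
Result: 409 · (103) + 357 · (-118) = 1.

gcd(409, 357) = 1; s = 103, t = -118 (check: 409·103 + 357·(-118) = 1).


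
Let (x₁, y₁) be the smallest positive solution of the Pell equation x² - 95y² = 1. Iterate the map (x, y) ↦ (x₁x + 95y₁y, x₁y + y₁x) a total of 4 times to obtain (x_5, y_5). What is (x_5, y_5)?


Step 1: Find the fundamental solution (x₁, y₁) of x² - 95y² = 1.
  Expand √95 as a continued fraction. a₀ = ⌊√95⌋ = 9; iterate m_{k+1} = d_k·a_k − m_k, d_{k+1} = (95 − m_{k+1}²)/d_k, a_{k+1} = ⌊(a₀ + m_{k+1})/d_{k+1}⌋ (starting m₀ = 0, d₀ = 1), with convergents p_k = a_k·p_{k-1} + p_{k-2}, q_k = a_k·q_{k-1} + q_{k-2} (p₋₁ = 1, q₋₁ = 0):
  k = 0: a₀ = 9; p₀/q₀ = 9/1; p₀² − 95·q₀² = 81 − 95 = -14.
  k = 1: m = 9, d = 14, a = ⌊(9 + 9)/14⌋ = 1; p/q = (1·9 + 1)/(1·1 + 0) = 10/1; p² − 95·q² = 100 − 95 = 5.
  k = 2: m = 5, d = 5, a = ⌊(9 + 5)/5⌋ = 2; p/q = (2·10 + 9)/(2·1 + 1) = 29/3; p² − 95·q² = 841 − 855 = -14.
  k = 3: m = 5, d = 14, a = ⌊(9 + 5)/14⌋ = 1; p/q = (1·29 + 10)/(1·3 + 1) = 39/4; p² − 95·q² = 1521 − 1520 = 1.
  The first convergent with p² − 95·q² = 1 gives the fundamental solution (x₁, y₁) = (39, 4).
Step 2: Apply the recurrence (x_{n+1}, y_{n+1}) = (x₁x_n + 95y₁y_n, x₁y_n + y₁x_n) repeatedly.
  From (x_1, y_1) = (39, 4): x_2 = 39·39 + 95·4·4 = 3041; y_2 = 39·4 + 4·39 = 312.
  From (x_2, y_2) = (3041, 312): x_3 = 39·3041 + 95·4·312 = 237159; y_3 = 39·312 + 4·3041 = 24332.
  From (x_3, y_3) = (237159, 24332): x_4 = 39·237159 + 95·4·24332 = 18495361; y_4 = 39·24332 + 4·237159 = 1897584.
  From (x_4, y_4) = (18495361, 1897584): x_5 = 39·18495361 + 95·4·1897584 = 1442400999; y_5 = 39·1897584 + 4·18495361 = 147987220.
Step 3: Verify x_5² - 95·y_5² = 2080520641916198001 - 2080520641916198000 = 1 (should be 1). ✓

(x_1, y_1) = (39, 4); (x_5, y_5) = (1442400999, 147987220).


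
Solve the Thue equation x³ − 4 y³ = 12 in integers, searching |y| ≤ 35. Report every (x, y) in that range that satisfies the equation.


The equation is x³ - 4y³ = 12. For fixed y, x³ = 4·y³ + 12, so a solution requires the RHS to be a perfect cube.
Strategy: iterate y from -35 to 35, compute RHS = 4·y³ + 12, and check whether it is a (positive or negative) perfect cube.
Check small values of y:
  y = 0: RHS = 12 is not a perfect cube.
  y = 1: RHS = 16 is not a perfect cube.
  y = -1: RHS = 8 = (2)³ ⇒ x = 2 works.
  y = 2: RHS = 44 is not a perfect cube.
  y = -2: RHS = -20 is not a perfect cube.
  y = 3: RHS = 120 is not a perfect cube.
  y = -3: RHS = -96 is not a perfect cube.
Continuing, at y = 5: RHS = 512 = (8)³ ⇒ x = 8 works.
Searching the remaining y in |y| ≤ 35 finds no further solutions.
Collected solutions: (2, -1), (8, 5).

Solutions (with |y| ≤ 35): (2, -1), (8, 5).


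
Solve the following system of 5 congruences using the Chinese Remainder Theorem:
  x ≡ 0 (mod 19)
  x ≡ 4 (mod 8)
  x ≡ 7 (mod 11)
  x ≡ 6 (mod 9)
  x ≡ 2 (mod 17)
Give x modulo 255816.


Product of moduli M = 19 · 8 · 11 · 9 · 17 = 255816.
Merge one congruence at a time:
  Start: x ≡ 0 (mod 19).
  Combine with x ≡ 4 (mod 8); new modulus lcm = 152.
    Write x = 0 + 19·t and substitute into x ≡ 4 (mod 8): 19·t ≡ 4 − 0 = 4 (mod 8).
    Reduce coefficients mod 8: 3·t ≡ 4 (mod 8).
    The inverse of 3 mod 8 is 3 (since 3·3 = 9 = 1·8 + 1), so t ≡ 3·4 = 12 ≡ 4 (mod 8).
    Then x = 0 + 19·4 = 76, valid modulo lcm(19, 8) = 152: x ≡ 76 (mod 152).
  Combine with x ≡ 7 (mod 11); new modulus lcm = 1672.
    Write x = 76 + 152·t and substitute into x ≡ 7 (mod 11): 152·t ≡ 7 − 76 = -69 (mod 11).
    Reduce coefficients mod 11: 9·t ≡ 8 (mod 11).
    The inverse of 9 mod 11 is 5 (since 9·5 = 45 = 4·11 + 1), so t ≡ 5·8 = 40 ≡ 7 (mod 11).
    Then x = 76 + 152·7 = 1140, valid modulo lcm(152, 11) = 1672: x ≡ 1140 (mod 1672).
  Combine with x ≡ 6 (mod 9); new modulus lcm = 15048.
    Write x = 1140 + 1672·t and substitute into x ≡ 6 (mod 9): 1672·t ≡ 6 − 1140 = -1134 (mod 9).
    Reduce coefficients mod 9: 7·t ≡ 0 (mod 9).
    The inverse of 7 mod 9 is 4 (since 7·4 = 28 = 3·9 + 1), so t ≡ 4·0 = 0 ≡ 0 (mod 9).
    Then x = 1140 + 1672·0 = 1140, valid modulo lcm(1672, 9) = 15048: x ≡ 1140 (mod 15048).
  Combine with x ≡ 2 (mod 17); new modulus lcm = 255816.
    Write x = 1140 + 15048·t and substitute into x ≡ 2 (mod 17): 15048·t ≡ 2 − 1140 = -1138 (mod 17).
    Reduce coefficients mod 17: 3·t ≡ 1 (mod 17).
    The inverse of 3 mod 17 is 6 (since 3·6 = 18 = 1·17 + 1), so t ≡ 6·1 = 6 ≡ 6 (mod 17).
    Then x = 1140 + 15048·6 = 91428, valid modulo lcm(15048, 17) = 255816: x ≡ 91428 (mod 255816).
Verify against each original: 91428 mod 19 = 0, 91428 mod 8 = 4, 91428 mod 11 = 7, 91428 mod 9 = 6, 91428 mod 17 = 2.

x ≡ 91428 (mod 255816).


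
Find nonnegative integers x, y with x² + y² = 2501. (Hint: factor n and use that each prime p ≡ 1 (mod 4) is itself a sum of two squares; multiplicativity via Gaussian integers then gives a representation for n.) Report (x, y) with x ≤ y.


Step 1: Factor n = 2501 = 41 · 61.
Step 2: Check the mod-4 condition on each prime factor: 41 ≡ 1 (mod 4), exponent 1; 61 ≡ 1 (mod 4), exponent 1.
All primes ≡ 3 (mod 4) appear to even exponent (or don't appear), so by the two-squares theorem n IS expressible as a sum of two squares.
Step 3: Build a representation. Here n = 41 · 61 is a product of primes ≡ 1 (mod 4). Each prime p ≡ 1 (mod 4) is itself a sum of two squares; find a² by testing p − a² for a perfect square:
  41: 41 − 1² = 40, 41 − 2² = 37, 41 − 3² = 32, 41 − 4² = 25 = 5² ⇒ 41 = 4² + 5².
  61: 61 − 1² = 60, 61 − 2² = 57, 61 − 3² = 52, 61 − 4² = 45, 61 − 5² = 36 = 6² ⇒ 61 = 5² + 6².
  Combine using the Brahmagupta–Fibonacci identity (a² + b²)(c² + d²) = (ac − bd)² + (ad + bc)² = (ac + bd)² + (ad − bc)²:
  41 · 61 = 2501: from (4² + 5²)(5² + 6²), take (4·5 − 5·6, 4·6 + 5·5) = (20 − 30, 24 + 25) = (-10, 49); dropping signs (only squares matter) gives (10, 49); check 10² + 49² = 100 + 2401 = 2501 ✓.
Step 4: Order so x ≤ y and verify: 10² + 49² = 100 + 2401 = 2501 = n. ✓

n = 2501 = 10² + 49² (one valid representation with x ≤ y).


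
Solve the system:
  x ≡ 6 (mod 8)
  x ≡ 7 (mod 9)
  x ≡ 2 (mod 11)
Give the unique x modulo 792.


Moduli 8, 9, 11 are pairwise coprime; by CRT there is a unique solution modulo M = 8 · 9 · 11 = 792.
Solve pairwise, accumulating the modulus:
  Start with x ≡ 6 (mod 8).
  Combine with x ≡ 7 (mod 9): since gcd(8, 9) = 1, we get a unique residue mod 72.
    Write x = 6 + 8·t and substitute into x ≡ 7 (mod 9): 8·t ≡ 7 − 6 = 1 (mod 9).
    The inverse of 8 mod 9 is 8 (since 8·8 = 64 = 7·9 + 1), so t ≡ 8·1 = 8 ≡ 8 (mod 9).
    Then x = 6 + 8·8 = 70, valid modulo lcm(8, 9) = 72: x ≡ 70 (mod 72).
  Combine with x ≡ 2 (mod 11): since gcd(72, 11) = 1, we get a unique residue mod 792.
    Write x = 70 + 72·t and substitute into x ≡ 2 (mod 11): 72·t ≡ 2 − 70 = -68 (mod 11).
    Reduce coefficients mod 11: 6·t ≡ 9 (mod 11).
    The inverse of 6 mod 11 is 2 (since 6·2 = 12 = 1·11 + 1), so t ≡ 2·9 = 18 ≡ 7 (mod 11).
    Then x = 70 + 72·7 = 574, valid modulo lcm(72, 11) = 792: x ≡ 574 (mod 792).
Verify: 574 mod 8 = 6 ✓, 574 mod 9 = 7 ✓, 574 mod 11 = 2 ✓.

x ≡ 574 (mod 792).


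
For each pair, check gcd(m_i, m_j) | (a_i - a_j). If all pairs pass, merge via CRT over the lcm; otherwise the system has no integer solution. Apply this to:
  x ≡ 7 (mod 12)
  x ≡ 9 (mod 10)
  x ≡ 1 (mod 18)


Moduli 12, 10, 18 are not pairwise coprime, so CRT works modulo lcm(m_i) when all pairwise compatibility conditions hold.
Pairwise compatibility: gcd(m_i, m_j) must divide a_i - a_j for every pair.
Merge one congruence at a time:
  Start: x ≡ 7 (mod 12).
  Combine with x ≡ 9 (mod 10): gcd(12, 10) = 2; 9 - 7 = 2, which IS divisible by 2, so compatible.
    Write x = 7 + 12·t and substitute into x ≡ 9 (mod 10): 12·t ≡ 9 − 7 = 2 (mod 10).
    Divide the congruence (and modulus) by g = 2: 6·t ≡ 1 (mod 5).
    Reduce coefficients mod 5: 1·t ≡ 1 (mod 5).
    So t ≡ 1 (mod 5).
    Then x = 7 + 12·1 = 19, valid modulo lcm(12, 10) = 60: x ≡ 19 (mod 60).
  Combine with x ≡ 1 (mod 18): gcd(60, 18) = 6; 1 - 19 = -18, which IS divisible by 6, so compatible.
    Write x = 19 + 60·t and substitute into x ≡ 1 (mod 18): 60·t ≡ 1 − 19 = -18 (mod 18).
    Divide the congruence (and modulus) by g = 6: 10·t ≡ -3 (mod 3).
    Reduce coefficients mod 3: 1·t ≡ 0 (mod 3).
    So t ≡ 0 (mod 3).
    Then x = 19 + 60·0 = 19, valid modulo lcm(60, 18) = 180: x ≡ 19 (mod 180).
Verify: 19 mod 12 = 7, 19 mod 10 = 9, 19 mod 18 = 1.

x ≡ 19 (mod 180).


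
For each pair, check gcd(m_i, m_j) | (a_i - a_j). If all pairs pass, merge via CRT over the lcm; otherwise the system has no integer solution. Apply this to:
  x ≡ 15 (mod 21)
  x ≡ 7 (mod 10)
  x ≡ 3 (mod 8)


Moduli 21, 10, 8 are not pairwise coprime, so CRT works modulo lcm(m_i) when all pairwise compatibility conditions hold.
Pairwise compatibility: gcd(m_i, m_j) must divide a_i - a_j for every pair.
Merge one congruence at a time:
  Start: x ≡ 15 (mod 21).
  Combine with x ≡ 7 (mod 10): gcd(21, 10) = 1; 7 - 15 = -8, which IS divisible by 1, so compatible.
    Write x = 15 + 21·t and substitute into x ≡ 7 (mod 10): 21·t ≡ 7 − 15 = -8 (mod 10).
    Reduce coefficients mod 10: 1·t ≡ 2 (mod 10).
    So t ≡ 2 (mod 10).
    Then x = 15 + 21·2 = 57, valid modulo lcm(21, 10) = 210: x ≡ 57 (mod 210).
  Combine with x ≡ 3 (mod 8): gcd(210, 8) = 2; 3 - 57 = -54, which IS divisible by 2, so compatible.
    Write x = 57 + 210·t and substitute into x ≡ 3 (mod 8): 210·t ≡ 3 − 57 = -54 (mod 8).
    Divide the congruence (and modulus) by g = 2: 105·t ≡ -27 (mod 4).
    Reduce coefficients mod 4: 1·t ≡ 1 (mod 4).
    So t ≡ 1 (mod 4).
    Then x = 57 + 210·1 = 267, valid modulo lcm(210, 8) = 840: x ≡ 267 (mod 840).
Verify: 267 mod 21 = 15, 267 mod 10 = 7, 267 mod 8 = 3.

x ≡ 267 (mod 840).


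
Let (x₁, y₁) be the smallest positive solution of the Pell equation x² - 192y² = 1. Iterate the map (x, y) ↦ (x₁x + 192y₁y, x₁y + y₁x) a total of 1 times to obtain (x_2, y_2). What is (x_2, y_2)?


Step 1: Find the fundamental solution (x₁, y₁) of x² - 192y² = 1.
  Expand √192 as a continued fraction. a₀ = ⌊√192⌋ = 13; iterate m_{k+1} = d_k·a_k − m_k, d_{k+1} = (192 − m_{k+1}²)/d_k, a_{k+1} = ⌊(a₀ + m_{k+1})/d_{k+1}⌋ (starting m₀ = 0, d₀ = 1), with convergents p_k = a_k·p_{k-1} + p_{k-2}, q_k = a_k·q_{k-1} + q_{k-2} (p₋₁ = 1, q₋₁ = 0):
  k = 0: a₀ = 13; p₀/q₀ = 13/1; p₀² − 192·q₀² = 169 − 192 = -23.
  k = 1: m = 13, d = 23, a = ⌊(13 + 13)/23⌋ = 1; p/q = (1·13 + 1)/(1·1 + 0) = 14/1; p² − 192·q² = 196 − 192 = 4.
  k = 2: m = 10, d = 4, a = ⌊(13 + 10)/4⌋ = 5; p/q = (5·14 + 13)/(5·1 + 1) = 83/6; p² − 192·q² = 6889 − 6912 = -23.
  k = 3: m = 10, d = 23, a = ⌊(13 + 10)/23⌋ = 1; p/q = (1·83 + 14)/(1·6 + 1) = 97/7; p² − 192·q² = 9409 − 9408 = 1.
  The first convergent with p² − 192·q² = 1 gives the fundamental solution (x₁, y₁) = (97, 7).
Step 2: Apply the recurrence (x_{n+1}, y_{n+1}) = (x₁x_n + 192y₁y_n, x₁y_n + y₁x_n) repeatedly.
  From (x_1, y_1) = (97, 7): x_2 = 97·97 + 192·7·7 = 18817; y_2 = 97·7 + 7·97 = 1358.
Step 3: Verify x_2² - 192·y_2² = 354079489 - 354079488 = 1 (should be 1). ✓

(x_1, y_1) = (97, 7); (x_2, y_2) = (18817, 1358).


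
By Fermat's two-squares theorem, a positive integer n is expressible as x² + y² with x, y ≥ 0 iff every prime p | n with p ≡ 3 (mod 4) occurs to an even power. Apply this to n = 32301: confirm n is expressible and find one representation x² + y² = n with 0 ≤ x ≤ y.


Step 1: Factor n = 32301 = 3^2 · 37 · 97.
Step 2: Check the mod-4 condition on each prime factor: 3 ≡ 3 (mod 4), exponent 2 (must be even); 37 ≡ 1 (mod 4), exponent 1; 97 ≡ 1 (mod 4), exponent 1.
All primes ≡ 3 (mod 4) appear to even exponent (or don't appear), so by the two-squares theorem n IS expressible as a sum of two squares.
Step 3: Build a representation. Group n = k² · m with k = 3 and m = 37 · 97 = 3589 (a product of primes ≡ 1 (mod 4)); a representation of m scales to one of n via (k·x)² + (k·y)² = k²(x² + y²). Each prime p ≡ 1 (mod 4) is itself a sum of two squares; find a² by testing p − a² for a perfect square:
  37: 37 − 1² = 36 = 6² ⇒ 37 = 1² + 6².
  97: 97 − 1² = 96, 97 − 2² = 93, 97 − 3² = 88, 97 − 4² = 81 = 9² ⇒ 97 = 4² + 9².
  Combine using the Brahmagupta–Fibonacci identity (a² + b²)(c² + d²) = (ac − bd)² + (ad + bc)² = (ac + bd)² + (ad − bc)²:
  37 · 97 = 3589: from (1² + 6²)(4² + 9²), take (1·4 − 6·9, 1·9 + 6·4) = (4 − 54, 9 + 24) = (-50, 33); dropping signs (only squares matter) gives (50, 33); check 50² + 33² = 2500 + 1089 = 3589 ✓.
  Scale by k = 3: (3·50, 3·33) = (150, 99).
Step 4: Order so x ≤ y and verify: 99² + 150² = 9801 + 22500 = 32301 = n. ✓

n = 32301 = 99² + 150² (one valid representation with x ≤ y).


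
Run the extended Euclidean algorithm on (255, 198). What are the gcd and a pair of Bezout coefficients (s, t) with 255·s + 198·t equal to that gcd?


Euclidean algorithm on (255, 198) — divide until remainder is 0:
  255 = 1 · 198 + 57
  198 = 3 · 57 + 27
  57 = 2 · 27 + 3
  27 = 9 · 3 + 0
gcd(255, 198) = 3.
Track Bezout coefficients alongside the remainders: start with r₀ = 255 = a·1 + b·0 (s = 1, t = 0) and r₁ = 198 = a·0 + b·1 (s = 0, t = 1); each new remainder r_{k+1} = r_{k-1} − q_k·r_k inherits s_{k+1} = s_{k-1} − q_k·s_k, t_{k+1} = t_{k-1} − q_k·t_k, so r_k = a·s_k + b·t_k at every step:
  q = 1: r = 57, s = 1 − 1·0 = 1, t = 0 − 1·1 = -1  (check: 255·1 + 198·(-1) = 57)
  q = 3: r = 27, s = 0 − 3·1 = -3, t = 1 − 3·(-1) = 4  (check: 255·(-3) + 198·4 = 27)
  q = 2: r = 3, s = 1 − 2·(-3) = 7, t = -1 − 2·4 = -9  (check: 255·7 + 198·(-9) = 3)
The row with r = 3 (the gcd) gives the Bezout coefficients s = 7, t = -9.
Result: 255 · (7) + 198 · (-9) = 3.

gcd(255, 198) = 3; s = 7, t = -9 (check: 255·7 + 198·(-9) = 3).


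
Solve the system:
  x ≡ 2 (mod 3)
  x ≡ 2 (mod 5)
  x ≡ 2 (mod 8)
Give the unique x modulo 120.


Moduli 3, 5, 8 are pairwise coprime; by CRT there is a unique solution modulo M = 3 · 5 · 8 = 120.
Solve pairwise, accumulating the modulus:
  Start with x ≡ 2 (mod 3).
  Combine with x ≡ 2 (mod 5): since gcd(3, 5) = 1, we get a unique residue mod 15.
    Write x = 2 + 3·t and substitute into x ≡ 2 (mod 5): 3·t ≡ 2 − 2 = 0 (mod 5).
    The inverse of 3 mod 5 is 2 (since 3·2 = 6 = 1·5 + 1), so t ≡ 2·0 = 0 ≡ 0 (mod 5).
    Then x = 2 + 3·0 = 2, valid modulo lcm(3, 5) = 15: x ≡ 2 (mod 15).
  Combine with x ≡ 2 (mod 8): since gcd(15, 8) = 1, we get a unique residue mod 120.
    Write x = 2 + 15·t and substitute into x ≡ 2 (mod 8): 15·t ≡ 2 − 2 = 0 (mod 8).
    Reduce coefficients mod 8: 7·t ≡ 0 (mod 8).
    The inverse of 7 mod 8 is 7 (since 7·7 = 49 = 6·8 + 1), so t ≡ 7·0 = 0 ≡ 0 (mod 8).
    Then x = 2 + 15·0 = 2, valid modulo lcm(15, 8) = 120: x ≡ 2 (mod 120).
Verify: 2 mod 3 = 2 ✓, 2 mod 5 = 2 ✓, 2 mod 8 = 2 ✓.

x ≡ 2 (mod 120).


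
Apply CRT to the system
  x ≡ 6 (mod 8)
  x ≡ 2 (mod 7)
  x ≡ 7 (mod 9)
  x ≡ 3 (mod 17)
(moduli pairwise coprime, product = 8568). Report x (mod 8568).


Product of moduli M = 8 · 7 · 9 · 17 = 8568.
Merge one congruence at a time:
  Start: x ≡ 6 (mod 8).
  Combine with x ≡ 2 (mod 7); new modulus lcm = 56.
    Write x = 6 + 8·t and substitute into x ≡ 2 (mod 7): 8·t ≡ 2 − 6 = -4 (mod 7).
    Reduce coefficients mod 7: 1·t ≡ 3 (mod 7).
    So t ≡ 3 (mod 7).
    Then x = 6 + 8·3 = 30, valid modulo lcm(8, 7) = 56: x ≡ 30 (mod 56).
  Combine with x ≡ 7 (mod 9); new modulus lcm = 504.
    Write x = 30 + 56·t and substitute into x ≡ 7 (mod 9): 56·t ≡ 7 − 30 = -23 (mod 9).
    Reduce coefficients mod 9: 2·t ≡ 4 (mod 9).
    The inverse of 2 mod 9 is 5 (since 2·5 = 10 = 1·9 + 1), so t ≡ 5·4 = 20 ≡ 2 (mod 9).
    Then x = 30 + 56·2 = 142, valid modulo lcm(56, 9) = 504: x ≡ 142 (mod 504).
  Combine with x ≡ 3 (mod 17); new modulus lcm = 8568.
    Write x = 142 + 504·t and substitute into x ≡ 3 (mod 17): 504·t ≡ 3 − 142 = -139 (mod 17).
    Reduce coefficients mod 17: 11·t ≡ 14 (mod 17).
    The inverse of 11 mod 17 is 14 (since 11·14 = 154 = 9·17 + 1), so t ≡ 14·14 = 196 ≡ 9 (mod 17).
    Then x = 142 + 504·9 = 4678, valid modulo lcm(504, 17) = 8568: x ≡ 4678 (mod 8568).
Verify against each original: 4678 mod 8 = 6, 4678 mod 7 = 2, 4678 mod 9 = 7, 4678 mod 17 = 3.

x ≡ 4678 (mod 8568).


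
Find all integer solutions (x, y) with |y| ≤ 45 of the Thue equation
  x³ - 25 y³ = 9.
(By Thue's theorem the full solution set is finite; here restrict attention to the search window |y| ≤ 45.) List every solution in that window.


The equation is x³ - 25y³ = 9. For fixed y, x³ = 25·y³ + 9, so a solution requires the RHS to be a perfect cube.
Strategy: iterate y from -45 to 45, compute RHS = 25·y³ + 9, and check whether it is a (positive or negative) perfect cube.
Check small values of y:
  y = 0: RHS = 9 is not a perfect cube.
  y = 1: RHS = 34 is not a perfect cube.
  y = -1: RHS = -16 is not a perfect cube.
  y = 2: RHS = 209 is not a perfect cube.
  y = -2: RHS = -191 is not a perfect cube.
  y = 3: RHS = 684 is not a perfect cube.
  y = -3: RHS = -666 is not a perfect cube.
Continuing the search up to |y| = 45 finds no solutions either.
No (x, y) in the scanned range satisfies the equation.

No integer solutions with |y| ≤ 45.


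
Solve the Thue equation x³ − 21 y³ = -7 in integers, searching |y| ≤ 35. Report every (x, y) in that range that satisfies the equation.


The equation is x³ - 21y³ = -7. For fixed y, x³ = 21·y³ − 7, so a solution requires the RHS to be a perfect cube.
Strategy: iterate y from -35 to 35, compute RHS = 21·y³ − 7, and check whether it is a (positive or negative) perfect cube.
Check small values of y:
  y = 0: RHS = -7 is not a perfect cube.
  y = 1: RHS = 14 is not a perfect cube.
  y = -1: RHS = -28 is not a perfect cube.
  y = 2: RHS = 161 is not a perfect cube.
  y = -2: RHS = -175 is not a perfect cube.
  y = 3: RHS = 560 is not a perfect cube.
  y = -3: RHS = -574 is not a perfect cube.
Continuing the search up to |y| = 35 finds no solutions either.
No (x, y) in the scanned range satisfies the equation.

No integer solutions with |y| ≤ 35.


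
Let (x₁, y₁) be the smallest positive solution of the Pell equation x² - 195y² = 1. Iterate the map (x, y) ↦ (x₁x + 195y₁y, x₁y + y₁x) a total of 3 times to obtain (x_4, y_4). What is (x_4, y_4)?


Step 1: Find the fundamental solution (x₁, y₁) of x² - 195y² = 1.
  Expand √195 as a continued fraction. a₀ = ⌊√195⌋ = 13; iterate m_{k+1} = d_k·a_k − m_k, d_{k+1} = (195 − m_{k+1}²)/d_k, a_{k+1} = ⌊(a₀ + m_{k+1})/d_{k+1}⌋ (starting m₀ = 0, d₀ = 1), with convergents p_k = a_k·p_{k-1} + p_{k-2}, q_k = a_k·q_{k-1} + q_{k-2} (p₋₁ = 1, q₋₁ = 0):
  k = 0: a₀ = 13; p₀/q₀ = 13/1; p₀² − 195·q₀² = 169 − 195 = -26.
  k = 1: m = 13, d = 26, a = ⌊(13 + 13)/26⌋ = 1; p/q = (1·13 + 1)/(1·1 + 0) = 14/1; p² − 195·q² = 196 − 195 = 1.
  The first convergent with p² − 195·q² = 1 gives the fundamental solution (x₁, y₁) = (14, 1).
Step 2: Apply the recurrence (x_{n+1}, y_{n+1}) = (x₁x_n + 195y₁y_n, x₁y_n + y₁x_n) repeatedly.
  From (x_1, y_1) = (14, 1): x_2 = 14·14 + 195·1·1 = 391; y_2 = 14·1 + 1·14 = 28.
  From (x_2, y_2) = (391, 28): x_3 = 14·391 + 195·1·28 = 10934; y_3 = 14·28 + 1·391 = 783.
  From (x_3, y_3) = (10934, 783): x_4 = 14·10934 + 195·1·783 = 305761; y_4 = 14·783 + 1·10934 = 21896.
Step 3: Verify x_4² - 195·y_4² = 93489789121 - 93489789120 = 1 (should be 1). ✓

(x_1, y_1) = (14, 1); (x_4, y_4) = (305761, 21896).


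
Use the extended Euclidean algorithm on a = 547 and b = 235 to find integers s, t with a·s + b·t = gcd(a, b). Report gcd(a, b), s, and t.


Euclidean algorithm on (547, 235) — divide until remainder is 0:
  547 = 2 · 235 + 77
  235 = 3 · 77 + 4
  77 = 19 · 4 + 1
  4 = 4 · 1 + 0
gcd(547, 235) = 1.
Track Bezout coefficients alongside the remainders: start with r₀ = 547 = a·1 + b·0 (s = 1, t = 0) and r₁ = 235 = a·0 + b·1 (s = 0, t = 1); each new remainder r_{k+1} = r_{k-1} − q_k·r_k inherits s_{k+1} = s_{k-1} − q_k·s_k, t_{k+1} = t_{k-1} − q_k·t_k, so r_k = a·s_k + b·t_k at every step:
  q = 2: r = 77, s = 1 − 2·0 = 1, t = 0 − 2·1 = -2  (check: 547·1 + 235·(-2) = 77)
  q = 3: r = 4, s = 0 − 3·1 = -3, t = 1 − 3·(-2) = 7  (check: 547·(-3) + 235·7 = 4)
  q = 19: r = 1, s = 1 − 19·(-3) = 58, t = -2 − 19·7 = -135  (check: 547·58 + 235·(-135) = 1)
The row with r = 1 (the gcd) gives the Bezout coefficients s = 58, t = -135.
Result: 547 · (58) + 235 · (-135) = 1.

gcd(547, 235) = 1; s = 58, t = -135 (check: 547·58 + 235·(-135) = 1).


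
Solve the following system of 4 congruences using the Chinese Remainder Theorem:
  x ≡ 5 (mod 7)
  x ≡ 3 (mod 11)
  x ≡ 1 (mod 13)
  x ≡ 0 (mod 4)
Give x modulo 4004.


Product of moduli M = 7 · 11 · 13 · 4 = 4004.
Merge one congruence at a time:
  Start: x ≡ 5 (mod 7).
  Combine with x ≡ 3 (mod 11); new modulus lcm = 77.
    Write x = 5 + 7·t and substitute into x ≡ 3 (mod 11): 7·t ≡ 3 − 5 = -2 (mod 11).
    Reduce coefficients mod 11: 7·t ≡ 9 (mod 11).
    The inverse of 7 mod 11 is 8 (since 7·8 = 56 = 5·11 + 1), so t ≡ 8·9 = 72 ≡ 6 (mod 11).
    Then x = 5 + 7·6 = 47, valid modulo lcm(7, 11) = 77: x ≡ 47 (mod 77).
  Combine with x ≡ 1 (mod 13); new modulus lcm = 1001.
    Write x = 47 + 77·t and substitute into x ≡ 1 (mod 13): 77·t ≡ 1 − 47 = -46 (mod 13).
    Reduce coefficients mod 13: 12·t ≡ 6 (mod 13).
    The inverse of 12 mod 13 is 12 (since 12·12 = 144 = 11·13 + 1), so t ≡ 12·6 = 72 ≡ 7 (mod 13).
    Then x = 47 + 77·7 = 586, valid modulo lcm(77, 13) = 1001: x ≡ 586 (mod 1001).
  Combine with x ≡ 0 (mod 4); new modulus lcm = 4004.
    Write x = 586 + 1001·t and substitute into x ≡ 0 (mod 4): 1001·t ≡ 0 − 586 = -586 (mod 4).
    Reduce coefficients mod 4: 1·t ≡ 2 (mod 4).
    So t ≡ 2 (mod 4).
    Then x = 586 + 1001·2 = 2588, valid modulo lcm(1001, 4) = 4004: x ≡ 2588 (mod 4004).
Verify against each original: 2588 mod 7 = 5, 2588 mod 11 = 3, 2588 mod 13 = 1, 2588 mod 4 = 0.

x ≡ 2588 (mod 4004).


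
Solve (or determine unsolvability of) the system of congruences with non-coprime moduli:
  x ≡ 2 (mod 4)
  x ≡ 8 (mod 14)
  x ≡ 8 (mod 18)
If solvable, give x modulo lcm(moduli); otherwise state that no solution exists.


Moduli 4, 14, 18 are not pairwise coprime, so CRT works modulo lcm(m_i) when all pairwise compatibility conditions hold.
Pairwise compatibility: gcd(m_i, m_j) must divide a_i - a_j for every pair.
Merge one congruence at a time:
  Start: x ≡ 2 (mod 4).
  Combine with x ≡ 8 (mod 14): gcd(4, 14) = 2; 8 - 2 = 6, which IS divisible by 2, so compatible.
    Write x = 2 + 4·t and substitute into x ≡ 8 (mod 14): 4·t ≡ 8 − 2 = 6 (mod 14).
    Divide the congruence (and modulus) by g = 2: 2·t ≡ 3 (mod 7).
    The inverse of 2 mod 7 is 4 (since 2·4 = 8 = 1·7 + 1), so t ≡ 4·3 = 12 ≡ 5 (mod 7).
    Then x = 2 + 4·5 = 22, valid modulo lcm(4, 14) = 28: x ≡ 22 (mod 28).
  Combine with x ≡ 8 (mod 18): gcd(28, 18) = 2; 8 - 22 = -14, which IS divisible by 2, so compatible.
    Write x = 22 + 28·t and substitute into x ≡ 8 (mod 18): 28·t ≡ 8 − 22 = -14 (mod 18).
    Divide the congruence (and modulus) by g = 2: 14·t ≡ -7 (mod 9).
    Reduce coefficients mod 9: 5·t ≡ 2 (mod 9).
    The inverse of 5 mod 9 is 2 (since 5·2 = 10 = 1·9 + 1), so t ≡ 2·2 = 4 ≡ 4 (mod 9).
    Then x = 22 + 28·4 = 134, valid modulo lcm(28, 18) = 252: x ≡ 134 (mod 252).
Verify: 134 mod 4 = 2, 134 mod 14 = 8, 134 mod 18 = 8.

x ≡ 134 (mod 252).


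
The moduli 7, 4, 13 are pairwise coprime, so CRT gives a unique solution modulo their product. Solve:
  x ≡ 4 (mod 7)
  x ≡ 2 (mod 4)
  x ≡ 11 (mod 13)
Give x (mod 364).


Moduli 7, 4, 13 are pairwise coprime; by CRT there is a unique solution modulo M = 7 · 4 · 13 = 364.
Solve pairwise, accumulating the modulus:
  Start with x ≡ 4 (mod 7).
  Combine with x ≡ 2 (mod 4): since gcd(7, 4) = 1, we get a unique residue mod 28.
    Write x = 4 + 7·t and substitute into x ≡ 2 (mod 4): 7·t ≡ 2 − 4 = -2 (mod 4).
    Reduce coefficients mod 4: 3·t ≡ 2 (mod 4).
    The inverse of 3 mod 4 is 3 (since 3·3 = 9 = 2·4 + 1), so t ≡ 3·2 = 6 ≡ 2 (mod 4).
    Then x = 4 + 7·2 = 18, valid modulo lcm(7, 4) = 28: x ≡ 18 (mod 28).
  Combine with x ≡ 11 (mod 13): since gcd(28, 13) = 1, we get a unique residue mod 364.
    Write x = 18 + 28·t and substitute into x ≡ 11 (mod 13): 28·t ≡ 11 − 18 = -7 (mod 13).
    Reduce coefficients mod 13: 2·t ≡ 6 (mod 13).
    The inverse of 2 mod 13 is 7 (since 2·7 = 14 = 1·13 + 1), so t ≡ 7·6 = 42 ≡ 3 (mod 13).
    Then x = 18 + 28·3 = 102, valid modulo lcm(28, 13) = 364: x ≡ 102 (mod 364).
Verify: 102 mod 7 = 4 ✓, 102 mod 4 = 2 ✓, 102 mod 13 = 11 ✓.

x ≡ 102 (mod 364).


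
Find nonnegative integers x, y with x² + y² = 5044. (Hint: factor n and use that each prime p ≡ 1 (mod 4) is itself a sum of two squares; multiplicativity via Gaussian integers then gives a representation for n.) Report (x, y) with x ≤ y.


Step 1: Factor n = 5044 = 2^2 · 13 · 97.
Step 2: Check the mod-4 condition on each prime factor: 2 = 2 (special); 13 ≡ 1 (mod 4), exponent 1; 97 ≡ 1 (mod 4), exponent 1.
All primes ≡ 3 (mod 4) appear to even exponent (or don't appear), so by the two-squares theorem n IS expressible as a sum of two squares.
Step 3: Build a representation. Group n = k² · m with k = 2 and m = 13 · 97 = 1261 (a product of primes ≡ 1 (mod 4)); a representation of m scales to one of n via (k·x)² + (k·y)² = k²(x² + y²). Each prime p ≡ 1 (mod 4) is itself a sum of two squares; find a² by testing p − a² for a perfect square:
  13: 13 − 1² = 12, 13 − 2² = 9 = 3² ⇒ 13 = 2² + 3².
  97: 97 − 1² = 96, 97 − 2² = 93, 97 − 3² = 88, 97 − 4² = 81 = 9² ⇒ 97 = 4² + 9².
  Combine using the Brahmagupta–Fibonacci identity (a² + b²)(c² + d²) = (ac − bd)² + (ad + bc)² = (ac + bd)² + (ad − bc)²:
  13 · 97 = 1261: from (2² + 3²)(4² + 9²), take (2·4 − 3·9, 2·9 + 3·4) = (8 − 27, 18 + 12) = (-19, 30); dropping signs (only squares matter) gives (19, 30); check 19² + 30² = 361 + 900 = 1261 ✓.
  Scale by k = 2: (2·19, 2·30) = (38, 60).
Step 4: Order so x ≤ y and verify: 38² + 60² = 1444 + 3600 = 5044 = n. ✓

n = 5044 = 38² + 60² (one valid representation with x ≤ y).


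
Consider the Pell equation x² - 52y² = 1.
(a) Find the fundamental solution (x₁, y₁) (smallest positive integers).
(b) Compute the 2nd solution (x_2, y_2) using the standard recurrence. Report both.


Step 1: Find the fundamental solution (x₁, y₁) of x² - 52y² = 1.
  Expand √52 as a continued fraction. a₀ = ⌊√52⌋ = 7; iterate m_{k+1} = d_k·a_k − m_k, d_{k+1} = (52 − m_{k+1}²)/d_k, a_{k+1} = ⌊(a₀ + m_{k+1})/d_{k+1}⌋ (starting m₀ = 0, d₀ = 1), with convergents p_k = a_k·p_{k-1} + p_{k-2}, q_k = a_k·q_{k-1} + q_{k-2} (p₋₁ = 1, q₋₁ = 0):
  k = 0: a₀ = 7; p₀/q₀ = 7/1; p₀² − 52·q₀² = 49 − 52 = -3.
  k = 1: m = 7, d = 3, a = ⌊(7 + 7)/3⌋ = 4; p/q = (4·7 + 1)/(4·1 + 0) = 29/4; p² − 52·q² = 841 − 832 = 9.
  k = 2: m = 5, d = 9, a = ⌊(7 + 5)/9⌋ = 1; p/q = (1·29 + 7)/(1·4 + 1) = 36/5; p² − 52·q² = 1296 − 1300 = -4.
  k = 3: m = 4, d = 4, a = ⌊(7 + 4)/4⌋ = 2; p/q = (2·36 + 29)/(2·5 + 4) = 101/14; p² − 52·q² = 10201 − 10192 = 9.
  k = 4: m = 4, d = 9, a = ⌊(7 + 4)/9⌋ = 1; p/q = (1·101 + 36)/(1·14 + 5) = 137/19; p² − 52·q² = 18769 − 18772 = -3.
  k = 5: m = 5, d = 3, a = ⌊(7 + 5)/3⌋ = 4; p/q = (4·137 + 101)/(4·19 + 14) = 649/90; p² − 52·q² = 421201 − 421200 = 1.
  The first convergent with p² − 52·q² = 1 gives the fundamental solution (x₁, y₁) = (649, 90).
Step 2: Apply the recurrence (x_{n+1}, y_{n+1}) = (x₁x_n + 52y₁y_n, x₁y_n + y₁x_n) repeatedly.
  From (x_1, y_1) = (649, 90): x_2 = 649·649 + 52·90·90 = 842401; y_2 = 649·90 + 90·649 = 116820.
Step 3: Verify x_2² - 52·y_2² = 709639444801 - 709639444800 = 1 (should be 1). ✓

(x_1, y_1) = (649, 90); (x_2, y_2) = (842401, 116820).


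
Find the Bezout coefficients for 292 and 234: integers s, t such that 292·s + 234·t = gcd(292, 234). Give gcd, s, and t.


Euclidean algorithm on (292, 234) — divide until remainder is 0:
  292 = 1 · 234 + 58
  234 = 4 · 58 + 2
  58 = 29 · 2 + 0
gcd(292, 234) = 2.
Track Bezout coefficients alongside the remainders: start with r₀ = 292 = a·1 + b·0 (s = 1, t = 0) and r₁ = 234 = a·0 + b·1 (s = 0, t = 1); each new remainder r_{k+1} = r_{k-1} − q_k·r_k inherits s_{k+1} = s_{k-1} − q_k·s_k, t_{k+1} = t_{k-1} − q_k·t_k, so r_k = a·s_k + b·t_k at every step:
  q = 1: r = 58, s = 1 − 1·0 = 1, t = 0 − 1·1 = -1  (check: 292·1 + 234·(-1) = 58)
  q = 4: r = 2, s = 0 − 4·1 = -4, t = 1 − 4·(-1) = 5  (check: 292·(-4) + 234·5 = 2)
The row with r = 2 (the gcd) gives the Bezout coefficients s = -4, t = 5.
Result: 292 · (-4) + 234 · (5) = 2.

gcd(292, 234) = 2; s = -4, t = 5 (check: 292·(-4) + 234·5 = 2).


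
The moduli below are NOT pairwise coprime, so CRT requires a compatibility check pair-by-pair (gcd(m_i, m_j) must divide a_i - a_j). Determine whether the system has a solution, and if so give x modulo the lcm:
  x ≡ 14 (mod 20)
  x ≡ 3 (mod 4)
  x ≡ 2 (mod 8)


Moduli 20, 4, 8 are not pairwise coprime, so CRT works modulo lcm(m_i) when all pairwise compatibility conditions hold.
Pairwise compatibility: gcd(m_i, m_j) must divide a_i - a_j for every pair.
Merge one congruence at a time:
  Start: x ≡ 14 (mod 20).
  Combine with x ≡ 3 (mod 4): gcd(20, 4) = 4, and 3 - 14 = -11 is NOT divisible by 4.
    ⇒ system is inconsistent (no integer solution).

No solution (the system is inconsistent).


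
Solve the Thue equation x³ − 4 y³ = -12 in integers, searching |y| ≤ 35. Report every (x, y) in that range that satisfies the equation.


The equation is x³ - 4y³ = -12. For fixed y, x³ = 4·y³ − 12, so a solution requires the RHS to be a perfect cube.
Strategy: iterate y from -35 to 35, compute RHS = 4·y³ − 12, and check whether it is a (positive or negative) perfect cube.
Check small values of y:
  y = 0: RHS = -12 is not a perfect cube.
  y = 1: RHS = -8 = (-2)³ ⇒ x = -2 works.
  y = -1: RHS = -16 is not a perfect cube.
  y = 2: RHS = 20 is not a perfect cube.
  y = -2: RHS = -44 is not a perfect cube.
  y = 3: RHS = 96 is not a perfect cube.
  y = -3: RHS = -120 is not a perfect cube.
Continuing, at y = -5: RHS = -512 = (-8)³ ⇒ x = -8 works.
Searching the remaining y in |y| ≤ 35 finds no further solutions.
Collected solutions: (-2, 1), (-8, -5).

Solutions (with |y| ≤ 35): (-2, 1), (-8, -5).


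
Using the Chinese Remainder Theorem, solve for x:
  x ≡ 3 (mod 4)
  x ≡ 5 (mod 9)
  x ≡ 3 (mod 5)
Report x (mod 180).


Moduli 4, 9, 5 are pairwise coprime; by CRT there is a unique solution modulo M = 4 · 9 · 5 = 180.
Solve pairwise, accumulating the modulus:
  Start with x ≡ 3 (mod 4).
  Combine with x ≡ 5 (mod 9): since gcd(4, 9) = 1, we get a unique residue mod 36.
    Write x = 3 + 4·t and substitute into x ≡ 5 (mod 9): 4·t ≡ 5 − 3 = 2 (mod 9).
    The inverse of 4 mod 9 is 7 (since 4·7 = 28 = 3·9 + 1), so t ≡ 7·2 = 14 ≡ 5 (mod 9).
    Then x = 3 + 4·5 = 23, valid modulo lcm(4, 9) = 36: x ≡ 23 (mod 36).
  Combine with x ≡ 3 (mod 5): since gcd(36, 5) = 1, we get a unique residue mod 180.
    Write x = 23 + 36·t and substitute into x ≡ 3 (mod 5): 36·t ≡ 3 − 23 = -20 (mod 5).
    Reduce coefficients mod 5: 1·t ≡ 0 (mod 5).
    So t ≡ 0 (mod 5).
    Then x = 23 + 36·0 = 23, valid modulo lcm(36, 5) = 180: x ≡ 23 (mod 180).
Verify: 23 mod 4 = 3 ✓, 23 mod 9 = 5 ✓, 23 mod 5 = 3 ✓.

x ≡ 23 (mod 180).


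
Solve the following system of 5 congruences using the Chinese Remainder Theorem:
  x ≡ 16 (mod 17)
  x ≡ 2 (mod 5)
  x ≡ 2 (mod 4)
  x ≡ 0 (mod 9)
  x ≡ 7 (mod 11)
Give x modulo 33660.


Product of moduli M = 17 · 5 · 4 · 9 · 11 = 33660.
Merge one congruence at a time:
  Start: x ≡ 16 (mod 17).
  Combine with x ≡ 2 (mod 5); new modulus lcm = 85.
    Write x = 16 + 17·t and substitute into x ≡ 2 (mod 5): 17·t ≡ 2 − 16 = -14 (mod 5).
    Reduce coefficients mod 5: 2·t ≡ 1 (mod 5).
    The inverse of 2 mod 5 is 3 (since 2·3 = 6 = 1·5 + 1), so t ≡ 3·1 = 3 ≡ 3 (mod 5).
    Then x = 16 + 17·3 = 67, valid modulo lcm(17, 5) = 85: x ≡ 67 (mod 85).
  Combine with x ≡ 2 (mod 4); new modulus lcm = 340.
    Write x = 67 + 85·t and substitute into x ≡ 2 (mod 4): 85·t ≡ 2 − 67 = -65 (mod 4).
    Reduce coefficients mod 4: 1·t ≡ 3 (mod 4).
    So t ≡ 3 (mod 4).
    Then x = 67 + 85·3 = 322, valid modulo lcm(85, 4) = 340: x ≡ 322 (mod 340).
  Combine with x ≡ 0 (mod 9); new modulus lcm = 3060.
    Write x = 322 + 340·t and substitute into x ≡ 0 (mod 9): 340·t ≡ 0 − 322 = -322 (mod 9).
    Reduce coefficients mod 9: 7·t ≡ 2 (mod 9).
    The inverse of 7 mod 9 is 4 (since 7·4 = 28 = 3·9 + 1), so t ≡ 4·2 = 8 ≡ 8 (mod 9).
    Then x = 322 + 340·8 = 3042, valid modulo lcm(340, 9) = 3060: x ≡ 3042 (mod 3060).
  Combine with x ≡ 7 (mod 11); new modulus lcm = 33660.
    Write x = 3042 + 3060·t and substitute into x ≡ 7 (mod 11): 3060·t ≡ 7 − 3042 = -3035 (mod 11).
    Reduce coefficients mod 11: 2·t ≡ 1 (mod 11).
    The inverse of 2 mod 11 is 6 (since 2·6 = 12 = 1·11 + 1), so t ≡ 6·1 = 6 ≡ 6 (mod 11).
    Then x = 3042 + 3060·6 = 21402, valid modulo lcm(3060, 11) = 33660: x ≡ 21402 (mod 33660).
Verify against each original: 21402 mod 17 = 16, 21402 mod 5 = 2, 21402 mod 4 = 2, 21402 mod 9 = 0, 21402 mod 11 = 7.

x ≡ 21402 (mod 33660).
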